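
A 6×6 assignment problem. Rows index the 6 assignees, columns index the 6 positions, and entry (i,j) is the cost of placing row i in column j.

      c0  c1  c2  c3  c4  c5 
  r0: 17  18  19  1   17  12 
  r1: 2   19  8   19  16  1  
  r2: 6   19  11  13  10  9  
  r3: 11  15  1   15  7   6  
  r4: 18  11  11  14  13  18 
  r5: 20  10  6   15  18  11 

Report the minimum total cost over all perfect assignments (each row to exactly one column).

one of 2 optimal assignments: row0→col3 (cost 1), row1→col5 (cost 1), row2→col0 (cost 6), row3→col2 (cost 1), row4→col4 (cost 13), row5→col1 (cost 10)
total = 1 + 1 + 6 + 1 + 13 + 10 = 32

Minimum assignment cost: 32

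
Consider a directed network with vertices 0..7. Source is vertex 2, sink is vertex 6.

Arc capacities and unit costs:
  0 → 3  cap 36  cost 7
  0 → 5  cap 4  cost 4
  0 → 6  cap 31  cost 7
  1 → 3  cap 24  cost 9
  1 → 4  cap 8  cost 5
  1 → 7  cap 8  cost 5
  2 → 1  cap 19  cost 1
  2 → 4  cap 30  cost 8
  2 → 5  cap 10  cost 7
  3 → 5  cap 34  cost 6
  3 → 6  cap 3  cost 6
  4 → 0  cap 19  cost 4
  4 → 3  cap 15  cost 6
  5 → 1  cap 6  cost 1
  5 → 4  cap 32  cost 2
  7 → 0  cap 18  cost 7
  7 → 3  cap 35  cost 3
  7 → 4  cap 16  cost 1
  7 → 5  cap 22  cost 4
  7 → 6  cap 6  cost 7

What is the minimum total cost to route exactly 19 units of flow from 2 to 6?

shortest-cost path #1: 2→1→7→6 push 6 @ unit cost 13 (adds 78)
shortest-cost path #2: 2→1→7→3→6 push 2 @ unit cost 15 (adds 30)
shortest-cost path #3: 2→1→3→6 push 1 @ unit cost 16 (adds 16)
shortest-cost path #4: 2→1→4→0→6 push 8 @ unit cost 17 (adds 136)
shortest-cost path #5: 2→4→0→6 push 2 @ unit cost 19 (adds 38)
total cost = 298

Minimum cost for 19 units: 298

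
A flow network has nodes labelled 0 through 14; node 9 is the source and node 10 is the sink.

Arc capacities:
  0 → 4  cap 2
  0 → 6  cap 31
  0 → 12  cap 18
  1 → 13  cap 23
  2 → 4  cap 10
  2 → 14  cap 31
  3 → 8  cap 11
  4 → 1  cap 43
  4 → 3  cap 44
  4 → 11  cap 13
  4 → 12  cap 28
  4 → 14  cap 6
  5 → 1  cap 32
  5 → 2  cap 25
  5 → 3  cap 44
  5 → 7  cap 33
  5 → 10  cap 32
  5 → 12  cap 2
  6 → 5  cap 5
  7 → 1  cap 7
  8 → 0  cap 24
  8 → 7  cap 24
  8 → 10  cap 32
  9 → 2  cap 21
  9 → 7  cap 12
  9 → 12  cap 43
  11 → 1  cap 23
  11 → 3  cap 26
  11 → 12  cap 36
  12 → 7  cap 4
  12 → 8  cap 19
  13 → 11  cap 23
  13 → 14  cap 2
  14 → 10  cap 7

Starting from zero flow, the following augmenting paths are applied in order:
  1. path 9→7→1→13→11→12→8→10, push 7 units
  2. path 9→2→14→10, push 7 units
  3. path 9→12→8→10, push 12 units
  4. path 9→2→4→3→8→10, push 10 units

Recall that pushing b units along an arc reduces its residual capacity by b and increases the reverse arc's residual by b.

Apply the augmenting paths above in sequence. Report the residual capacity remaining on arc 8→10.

after path 1 (9→7→1→13→11→12→8→10, push 7): res(8,10)=25
after path 2 (9→2→14→10, push 7): res(8,10)=25
after path 3 (9→12→8→10, push 12): res(8,10)=13
after path 4 (9→2→4→3→8→10, push 10): res(8,10)=3

Residual capacity of (8,10): 3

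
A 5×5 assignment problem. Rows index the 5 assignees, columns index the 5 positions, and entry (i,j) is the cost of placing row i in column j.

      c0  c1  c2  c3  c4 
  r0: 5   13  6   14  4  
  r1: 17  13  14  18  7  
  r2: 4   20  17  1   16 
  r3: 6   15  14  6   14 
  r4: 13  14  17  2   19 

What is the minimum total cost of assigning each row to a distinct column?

Minimum assignment cost: 34

one of 2 optimal assignments: row0→col2 (cost 6), row1→col4 (cost 7), row2→col0 (cost 4), row3→col1 (cost 15), row4→col3 (cost 2)
total = 6 + 7 + 4 + 15 + 2 = 34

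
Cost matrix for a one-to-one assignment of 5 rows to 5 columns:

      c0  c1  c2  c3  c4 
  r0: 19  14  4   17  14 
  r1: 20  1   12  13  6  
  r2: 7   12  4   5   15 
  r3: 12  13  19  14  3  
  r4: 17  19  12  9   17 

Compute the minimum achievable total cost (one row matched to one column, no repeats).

optimal assignment: row0→col2 (cost 4), row1→col1 (cost 1), row2→col0 (cost 7), row3→col4 (cost 3), row4→col3 (cost 9)
total = 4 + 1 + 7 + 3 + 9 = 24

Minimum assignment cost: 24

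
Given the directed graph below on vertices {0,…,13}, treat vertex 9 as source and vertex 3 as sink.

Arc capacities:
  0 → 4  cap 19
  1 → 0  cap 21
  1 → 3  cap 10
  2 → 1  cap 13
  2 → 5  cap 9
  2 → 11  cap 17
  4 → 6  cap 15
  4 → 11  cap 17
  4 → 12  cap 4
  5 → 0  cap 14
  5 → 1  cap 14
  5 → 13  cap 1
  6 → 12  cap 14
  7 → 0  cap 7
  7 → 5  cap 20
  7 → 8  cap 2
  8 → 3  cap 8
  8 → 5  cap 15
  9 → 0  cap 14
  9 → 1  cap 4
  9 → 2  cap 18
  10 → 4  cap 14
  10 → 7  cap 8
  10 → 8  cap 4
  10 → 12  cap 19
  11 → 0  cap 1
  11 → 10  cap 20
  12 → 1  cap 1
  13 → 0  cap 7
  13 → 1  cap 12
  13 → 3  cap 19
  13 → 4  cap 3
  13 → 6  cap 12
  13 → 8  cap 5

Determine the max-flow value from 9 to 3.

Maximum flow value: 17

augment #1: 9→1→3 bottleneck 4, total now 4
augment #2: 9→2→1→3 bottleneck 6, total now 10
augment #3: 9→2→5→13→3 bottleneck 1, total now 11
augment #4: 9→2→11→10→8→3 bottleneck 4, total now 15
augment #5: 9→2→11→10→7→8→3 bottleneck 2, total now 17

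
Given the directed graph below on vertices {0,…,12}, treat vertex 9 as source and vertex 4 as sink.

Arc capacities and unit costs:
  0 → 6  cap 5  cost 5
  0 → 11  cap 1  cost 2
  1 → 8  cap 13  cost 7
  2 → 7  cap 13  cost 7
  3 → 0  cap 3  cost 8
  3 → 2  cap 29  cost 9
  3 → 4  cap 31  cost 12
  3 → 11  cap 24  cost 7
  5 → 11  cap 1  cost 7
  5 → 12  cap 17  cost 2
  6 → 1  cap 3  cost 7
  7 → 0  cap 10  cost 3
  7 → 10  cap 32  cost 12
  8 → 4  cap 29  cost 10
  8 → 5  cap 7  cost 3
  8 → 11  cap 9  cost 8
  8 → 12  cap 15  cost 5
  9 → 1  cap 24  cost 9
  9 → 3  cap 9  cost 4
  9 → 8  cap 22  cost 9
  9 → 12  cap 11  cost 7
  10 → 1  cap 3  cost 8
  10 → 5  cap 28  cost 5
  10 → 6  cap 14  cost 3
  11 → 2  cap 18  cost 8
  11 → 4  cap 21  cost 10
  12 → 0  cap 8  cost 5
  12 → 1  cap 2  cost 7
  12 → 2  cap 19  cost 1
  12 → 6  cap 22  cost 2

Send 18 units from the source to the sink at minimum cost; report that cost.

Minimum cost for 18 units: 315

shortest-cost path #1: 9→3→4 push 9 @ unit cost 16 (adds 144)
shortest-cost path #2: 9→8→4 push 9 @ unit cost 19 (adds 171)
total cost = 315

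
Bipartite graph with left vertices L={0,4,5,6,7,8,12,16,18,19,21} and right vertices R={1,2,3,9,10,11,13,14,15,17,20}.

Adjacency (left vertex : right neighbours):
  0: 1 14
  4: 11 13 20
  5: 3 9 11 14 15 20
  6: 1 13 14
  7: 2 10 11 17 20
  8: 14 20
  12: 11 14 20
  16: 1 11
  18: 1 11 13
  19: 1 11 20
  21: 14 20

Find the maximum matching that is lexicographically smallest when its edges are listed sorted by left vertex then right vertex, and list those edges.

Lex-smallest maximum matching: {(0,1), (4,11), (5,3), (6,13), (7,2), (8,14), (12,20)}

|M| = 7 (so the lex-smallest maximum matching has 7 edges)
process left vertices in ascending order; for each, take the smallest-labelled available neighbour that still permits 7 edges overall, or leave it unmatched if none does
lex-smallest matching: {0-1, 4-11, 5-3, 6-13, 7-2, 8-14, 12-20}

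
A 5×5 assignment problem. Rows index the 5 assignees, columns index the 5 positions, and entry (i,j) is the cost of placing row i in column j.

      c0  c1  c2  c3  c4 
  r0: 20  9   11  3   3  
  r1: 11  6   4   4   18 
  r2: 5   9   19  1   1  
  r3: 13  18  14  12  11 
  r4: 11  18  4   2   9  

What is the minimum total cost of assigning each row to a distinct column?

Minimum assignment cost: 27

one of 2 optimal assignments: row0→col3 (cost 3), row1→col1 (cost 6), row2→col4 (cost 1), row3→col0 (cost 13), row4→col2 (cost 4)
total = 3 + 6 + 1 + 13 + 4 = 27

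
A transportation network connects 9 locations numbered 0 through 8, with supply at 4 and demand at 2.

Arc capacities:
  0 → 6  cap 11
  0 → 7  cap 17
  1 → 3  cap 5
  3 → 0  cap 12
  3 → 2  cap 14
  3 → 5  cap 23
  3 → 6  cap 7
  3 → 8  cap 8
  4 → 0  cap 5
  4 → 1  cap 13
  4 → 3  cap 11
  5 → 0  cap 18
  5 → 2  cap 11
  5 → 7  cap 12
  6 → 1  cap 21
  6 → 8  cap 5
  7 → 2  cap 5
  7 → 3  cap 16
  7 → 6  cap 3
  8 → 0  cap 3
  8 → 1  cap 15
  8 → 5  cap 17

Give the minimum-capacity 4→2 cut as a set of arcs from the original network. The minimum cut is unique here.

Min-cut arcs: {(1,3), (4,0), (4,3)} (total capacity 21)

augment #1: 4→3→2 push 11
augment #2: 4→0→7→2 push 5
augment #3: 4→1→3→2 push 3
augment #4: 4→1→3→5→2 push 2
max flow = 21; residual-reachable set from 4 gives S-side
cut edges (S→T): {(1,3), (4,0), (4,3)} total cap 21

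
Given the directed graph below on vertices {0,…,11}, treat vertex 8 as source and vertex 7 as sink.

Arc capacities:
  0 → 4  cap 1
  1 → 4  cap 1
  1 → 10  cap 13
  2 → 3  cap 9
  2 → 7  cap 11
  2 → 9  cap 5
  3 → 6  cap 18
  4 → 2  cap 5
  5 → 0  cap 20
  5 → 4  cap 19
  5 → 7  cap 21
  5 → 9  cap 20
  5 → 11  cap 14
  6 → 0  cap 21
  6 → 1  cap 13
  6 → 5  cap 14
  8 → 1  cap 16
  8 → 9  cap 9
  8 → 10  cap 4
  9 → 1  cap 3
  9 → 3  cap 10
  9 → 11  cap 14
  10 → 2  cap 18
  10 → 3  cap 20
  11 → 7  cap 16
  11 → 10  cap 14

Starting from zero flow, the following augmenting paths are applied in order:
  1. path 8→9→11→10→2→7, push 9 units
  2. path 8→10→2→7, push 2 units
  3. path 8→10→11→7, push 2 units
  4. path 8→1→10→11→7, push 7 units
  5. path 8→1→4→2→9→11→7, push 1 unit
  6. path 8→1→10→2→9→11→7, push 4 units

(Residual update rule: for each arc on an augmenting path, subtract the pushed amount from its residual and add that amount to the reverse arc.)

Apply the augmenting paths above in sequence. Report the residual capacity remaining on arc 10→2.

Residual capacity of (10,2): 3

after path 1 (8→9→11→10→2→7, push 9): res(10,2)=9
after path 2 (8→10→2→7, push 2): res(10,2)=7
after path 3 (8→10→11→7, push 2): res(10,2)=7
after path 4 (8→1→10→11→7, push 7): res(10,2)=7
after path 5 (8→1→4→2→9→11→7, push 1): res(10,2)=7
after path 6 (8→1→10→2→9→11→7, push 4): res(10,2)=3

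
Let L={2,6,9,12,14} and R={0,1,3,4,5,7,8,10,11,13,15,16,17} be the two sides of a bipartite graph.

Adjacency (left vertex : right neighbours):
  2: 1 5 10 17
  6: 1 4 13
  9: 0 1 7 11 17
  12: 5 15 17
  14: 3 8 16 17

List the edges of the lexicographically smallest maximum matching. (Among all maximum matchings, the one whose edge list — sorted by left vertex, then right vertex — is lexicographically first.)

|M| = 5 (so the lex-smallest maximum matching has 5 edges)
process left vertices in ascending order; for each, take the smallest-labelled available neighbour that still permits 5 edges overall, or leave it unmatched if none does
lex-smallest matching: {2-1, 6-4, 9-0, 12-5, 14-3}

Lex-smallest maximum matching: {(2,1), (6,4), (9,0), (12,5), (14,3)}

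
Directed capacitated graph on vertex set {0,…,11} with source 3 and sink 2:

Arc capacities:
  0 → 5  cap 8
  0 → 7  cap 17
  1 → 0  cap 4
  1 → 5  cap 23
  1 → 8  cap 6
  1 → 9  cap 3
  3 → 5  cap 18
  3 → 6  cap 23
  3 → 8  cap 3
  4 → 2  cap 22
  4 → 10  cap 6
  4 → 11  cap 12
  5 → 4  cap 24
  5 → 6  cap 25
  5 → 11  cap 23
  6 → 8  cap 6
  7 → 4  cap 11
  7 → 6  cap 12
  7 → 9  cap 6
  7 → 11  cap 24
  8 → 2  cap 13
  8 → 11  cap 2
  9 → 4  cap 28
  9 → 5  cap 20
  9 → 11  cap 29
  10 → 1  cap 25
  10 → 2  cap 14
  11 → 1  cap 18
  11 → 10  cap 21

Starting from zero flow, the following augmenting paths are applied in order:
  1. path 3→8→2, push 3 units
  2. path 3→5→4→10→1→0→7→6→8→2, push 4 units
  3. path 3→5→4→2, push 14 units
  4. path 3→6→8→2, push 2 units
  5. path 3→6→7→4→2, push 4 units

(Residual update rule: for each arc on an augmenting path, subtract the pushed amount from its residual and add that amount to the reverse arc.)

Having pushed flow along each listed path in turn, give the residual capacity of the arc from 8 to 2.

after path 1 (3→8→2, push 3): res(8,2)=10
after path 2 (3→5→4→10→1→0→7→6→8→2, push 4): res(8,2)=6
after path 3 (3→5→4→2, push 14): res(8,2)=6
after path 4 (3→6→8→2, push 2): res(8,2)=4
after path 5 (3→6→7→4→2, push 4): res(8,2)=4

Residual capacity of (8,2): 4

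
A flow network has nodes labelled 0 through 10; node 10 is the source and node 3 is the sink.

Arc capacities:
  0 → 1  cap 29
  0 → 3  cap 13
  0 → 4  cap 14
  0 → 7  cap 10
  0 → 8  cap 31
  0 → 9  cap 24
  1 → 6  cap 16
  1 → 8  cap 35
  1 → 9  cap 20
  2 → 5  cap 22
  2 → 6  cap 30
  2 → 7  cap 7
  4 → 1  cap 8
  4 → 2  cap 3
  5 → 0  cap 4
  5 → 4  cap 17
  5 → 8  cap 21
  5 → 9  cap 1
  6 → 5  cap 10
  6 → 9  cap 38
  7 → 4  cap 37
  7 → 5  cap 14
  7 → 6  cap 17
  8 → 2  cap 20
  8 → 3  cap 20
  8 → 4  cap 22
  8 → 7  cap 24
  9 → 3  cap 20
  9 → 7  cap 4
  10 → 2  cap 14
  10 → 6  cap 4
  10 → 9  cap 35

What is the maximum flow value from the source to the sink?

augment #1: 10→9→3 bottleneck 20, total now 20
augment #2: 10→2→5→0→3 bottleneck 4, total now 24
augment #3: 10→2→5→8→3 bottleneck 10, total now 34
augment #4: 10→6→5→8→3 bottleneck 4, total now 38
augment #5: 10→9→7→5→8→3 bottleneck 4, total now 42

Maximum flow value: 42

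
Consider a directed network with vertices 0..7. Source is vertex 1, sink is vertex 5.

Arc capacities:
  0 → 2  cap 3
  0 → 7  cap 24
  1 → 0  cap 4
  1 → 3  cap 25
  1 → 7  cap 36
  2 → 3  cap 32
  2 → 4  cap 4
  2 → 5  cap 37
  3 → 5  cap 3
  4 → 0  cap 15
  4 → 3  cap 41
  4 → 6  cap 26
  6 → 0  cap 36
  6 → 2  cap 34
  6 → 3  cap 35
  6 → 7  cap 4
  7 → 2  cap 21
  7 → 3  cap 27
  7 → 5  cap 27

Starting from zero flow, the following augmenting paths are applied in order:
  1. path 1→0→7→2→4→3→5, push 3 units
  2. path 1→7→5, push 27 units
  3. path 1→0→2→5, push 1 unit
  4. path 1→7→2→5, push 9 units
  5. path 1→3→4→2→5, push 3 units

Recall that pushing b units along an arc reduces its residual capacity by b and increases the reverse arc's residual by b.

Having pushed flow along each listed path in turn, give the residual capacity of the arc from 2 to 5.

after path 1 (1→0→7→2→4→3→5, push 3): res(2,5)=37
after path 2 (1→7→5, push 27): res(2,5)=37
after path 3 (1→0→2→5, push 1): res(2,5)=36
after path 4 (1→7→2→5, push 9): res(2,5)=27
after path 5 (1→3→4→2→5, push 3): res(2,5)=24

Residual capacity of (2,5): 24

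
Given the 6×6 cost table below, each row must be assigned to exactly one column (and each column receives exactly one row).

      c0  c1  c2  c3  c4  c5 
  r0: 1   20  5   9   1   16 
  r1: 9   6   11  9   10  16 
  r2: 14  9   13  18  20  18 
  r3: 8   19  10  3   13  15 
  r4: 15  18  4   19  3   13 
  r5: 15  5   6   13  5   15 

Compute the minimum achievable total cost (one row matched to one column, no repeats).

Minimum assignment cost: 37

one of 2 optimal assignments: row0→col0 (cost 1), row1→col1 (cost 6), row2→col5 (cost 18), row3→col3 (cost 3), row4→col2 (cost 4), row5→col4 (cost 5)
total = 1 + 6 + 18 + 3 + 4 + 5 = 37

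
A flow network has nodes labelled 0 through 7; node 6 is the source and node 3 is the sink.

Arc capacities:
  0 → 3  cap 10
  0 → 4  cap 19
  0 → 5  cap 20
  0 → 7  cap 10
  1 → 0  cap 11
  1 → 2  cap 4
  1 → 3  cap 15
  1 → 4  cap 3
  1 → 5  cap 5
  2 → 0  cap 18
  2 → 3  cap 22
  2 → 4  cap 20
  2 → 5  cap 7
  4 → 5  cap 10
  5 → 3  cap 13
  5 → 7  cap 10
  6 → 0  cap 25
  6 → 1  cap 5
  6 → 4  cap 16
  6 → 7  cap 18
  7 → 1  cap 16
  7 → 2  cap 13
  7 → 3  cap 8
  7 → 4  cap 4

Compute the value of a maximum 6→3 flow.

augment #1: 6→0→3 bottleneck 10, total now 10
augment #2: 6→1→3 bottleneck 5, total now 15
augment #3: 6→7→3 bottleneck 8, total now 23
augment #4: 6→0→5→3 bottleneck 13, total now 36
augment #5: 6→7→1→3 bottleneck 10, total now 46
augment #6: 6→0→7→2→3 bottleneck 2, total now 48
augment #7: 6→4→5→7→2→3 bottleneck 10, total now 58

Maximum flow value: 58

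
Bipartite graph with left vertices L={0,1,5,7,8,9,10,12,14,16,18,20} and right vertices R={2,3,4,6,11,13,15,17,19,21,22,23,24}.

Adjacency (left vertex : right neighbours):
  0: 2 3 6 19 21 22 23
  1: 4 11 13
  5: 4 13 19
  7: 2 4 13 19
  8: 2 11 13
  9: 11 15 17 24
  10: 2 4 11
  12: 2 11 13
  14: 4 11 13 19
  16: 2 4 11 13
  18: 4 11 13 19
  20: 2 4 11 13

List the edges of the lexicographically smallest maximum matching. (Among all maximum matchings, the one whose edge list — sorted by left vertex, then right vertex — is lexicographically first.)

|M| = 7 (so the lex-smallest maximum matching has 7 edges)
process left vertices in ascending order; for each, take the smallest-labelled available neighbour that still permits 7 edges overall, or leave it unmatched if none does
lex-smallest matching: {0-3, 1-4, 5-13, 7-2, 8-11, 9-15, 14-19}

Lex-smallest maximum matching: {(0,3), (1,4), (5,13), (7,2), (8,11), (9,15), (14,19)}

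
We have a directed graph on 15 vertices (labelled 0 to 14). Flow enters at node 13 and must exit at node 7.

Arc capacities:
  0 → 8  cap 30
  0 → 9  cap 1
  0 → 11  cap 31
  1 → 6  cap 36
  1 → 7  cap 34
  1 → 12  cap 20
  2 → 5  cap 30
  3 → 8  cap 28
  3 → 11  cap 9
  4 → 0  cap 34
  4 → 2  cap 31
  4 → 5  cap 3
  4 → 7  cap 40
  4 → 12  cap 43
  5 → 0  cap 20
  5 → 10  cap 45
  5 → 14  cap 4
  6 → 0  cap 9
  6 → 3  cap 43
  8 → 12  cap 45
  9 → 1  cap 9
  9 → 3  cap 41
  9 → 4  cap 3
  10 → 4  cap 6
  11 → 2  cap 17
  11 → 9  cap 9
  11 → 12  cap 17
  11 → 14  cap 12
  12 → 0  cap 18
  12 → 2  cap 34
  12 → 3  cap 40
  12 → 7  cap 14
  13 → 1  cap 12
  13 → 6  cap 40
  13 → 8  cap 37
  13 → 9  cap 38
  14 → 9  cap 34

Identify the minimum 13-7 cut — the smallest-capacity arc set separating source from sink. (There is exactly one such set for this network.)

augment #1: 13→1→7 push 12
augment #2: 13→8→12→7 push 14
augment #3: 13→9→1→7 push 9
augment #4: 13→9→4→7 push 3
augment #5: 13→8→12→2→5→10→4→7 push 6
max flow = 44; residual-reachable set from 13 gives S-side
cut edges (S→T): {(9,1), (9,4), (10,4), (12,7), (13,1)} total cap 44

Min-cut arcs: {(9,1), (9,4), (10,4), (12,7), (13,1)} (total capacity 44)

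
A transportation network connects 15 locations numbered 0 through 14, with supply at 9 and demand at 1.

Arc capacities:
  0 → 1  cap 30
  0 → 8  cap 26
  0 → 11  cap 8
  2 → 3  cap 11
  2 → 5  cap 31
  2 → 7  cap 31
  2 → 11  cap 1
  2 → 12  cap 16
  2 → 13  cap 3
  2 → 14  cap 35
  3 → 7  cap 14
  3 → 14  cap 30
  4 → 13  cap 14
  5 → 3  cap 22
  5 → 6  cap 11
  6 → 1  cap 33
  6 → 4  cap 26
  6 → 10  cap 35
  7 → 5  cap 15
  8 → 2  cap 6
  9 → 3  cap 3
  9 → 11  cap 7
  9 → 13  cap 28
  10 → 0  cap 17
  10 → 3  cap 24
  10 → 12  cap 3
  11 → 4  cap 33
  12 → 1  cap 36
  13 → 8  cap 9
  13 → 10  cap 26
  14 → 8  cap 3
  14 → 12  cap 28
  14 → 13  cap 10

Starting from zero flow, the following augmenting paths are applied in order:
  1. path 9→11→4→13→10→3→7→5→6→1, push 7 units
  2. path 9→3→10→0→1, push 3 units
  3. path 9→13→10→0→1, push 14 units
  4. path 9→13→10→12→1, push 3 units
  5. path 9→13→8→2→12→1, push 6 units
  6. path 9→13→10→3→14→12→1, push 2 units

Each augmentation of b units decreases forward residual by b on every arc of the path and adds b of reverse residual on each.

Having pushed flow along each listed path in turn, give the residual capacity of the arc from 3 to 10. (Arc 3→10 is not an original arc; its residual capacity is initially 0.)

Residual capacity of (3,10): 6

after path 1 (9→11→4→13→10→3→7→5→6→1, push 7): res(3,10)=7
after path 2 (9→3→10→0→1, push 3): res(3,10)=4
after path 3 (9→13→10→0→1, push 14): res(3,10)=4
after path 4 (9→13→10→12→1, push 3): res(3,10)=4
after path 5 (9→13→8→2→12→1, push 6): res(3,10)=4
after path 6 (9→13→10→3→14→12→1, push 2): res(3,10)=6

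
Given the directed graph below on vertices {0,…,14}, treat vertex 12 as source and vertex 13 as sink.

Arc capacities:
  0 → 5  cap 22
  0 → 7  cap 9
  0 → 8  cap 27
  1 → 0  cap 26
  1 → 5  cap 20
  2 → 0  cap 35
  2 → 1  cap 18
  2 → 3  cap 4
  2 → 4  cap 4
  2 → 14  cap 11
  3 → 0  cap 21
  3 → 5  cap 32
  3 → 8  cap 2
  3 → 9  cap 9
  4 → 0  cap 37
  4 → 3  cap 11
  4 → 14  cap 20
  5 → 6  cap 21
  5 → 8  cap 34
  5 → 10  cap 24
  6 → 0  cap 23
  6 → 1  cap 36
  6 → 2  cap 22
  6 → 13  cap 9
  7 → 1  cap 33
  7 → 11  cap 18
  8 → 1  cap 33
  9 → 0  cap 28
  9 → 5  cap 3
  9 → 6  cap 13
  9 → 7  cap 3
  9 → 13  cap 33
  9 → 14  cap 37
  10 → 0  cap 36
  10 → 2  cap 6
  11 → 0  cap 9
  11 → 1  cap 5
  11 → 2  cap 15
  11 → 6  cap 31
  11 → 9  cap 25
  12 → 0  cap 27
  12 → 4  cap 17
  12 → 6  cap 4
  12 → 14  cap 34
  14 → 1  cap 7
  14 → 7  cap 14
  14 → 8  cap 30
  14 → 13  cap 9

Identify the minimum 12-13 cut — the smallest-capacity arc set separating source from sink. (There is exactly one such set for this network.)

Min-cut arcs: {(3,9), (6,13), (7,11), (14,13)} (total capacity 45)

augment #1: 12→6→13 push 4
augment #2: 12→14→13 push 9
augment #3: 12→0→5→6→13 push 5
augment #4: 12→4→3→9→13 push 9
augment #5: 12→0→7→11→9→13 push 9
augment #6: 12→14→7→11→9→13 push 9
max flow = 45; residual-reachable set from 12 gives S-side
cut edges (S→T): {(3,9), (6,13), (7,11), (14,13)} total cap 45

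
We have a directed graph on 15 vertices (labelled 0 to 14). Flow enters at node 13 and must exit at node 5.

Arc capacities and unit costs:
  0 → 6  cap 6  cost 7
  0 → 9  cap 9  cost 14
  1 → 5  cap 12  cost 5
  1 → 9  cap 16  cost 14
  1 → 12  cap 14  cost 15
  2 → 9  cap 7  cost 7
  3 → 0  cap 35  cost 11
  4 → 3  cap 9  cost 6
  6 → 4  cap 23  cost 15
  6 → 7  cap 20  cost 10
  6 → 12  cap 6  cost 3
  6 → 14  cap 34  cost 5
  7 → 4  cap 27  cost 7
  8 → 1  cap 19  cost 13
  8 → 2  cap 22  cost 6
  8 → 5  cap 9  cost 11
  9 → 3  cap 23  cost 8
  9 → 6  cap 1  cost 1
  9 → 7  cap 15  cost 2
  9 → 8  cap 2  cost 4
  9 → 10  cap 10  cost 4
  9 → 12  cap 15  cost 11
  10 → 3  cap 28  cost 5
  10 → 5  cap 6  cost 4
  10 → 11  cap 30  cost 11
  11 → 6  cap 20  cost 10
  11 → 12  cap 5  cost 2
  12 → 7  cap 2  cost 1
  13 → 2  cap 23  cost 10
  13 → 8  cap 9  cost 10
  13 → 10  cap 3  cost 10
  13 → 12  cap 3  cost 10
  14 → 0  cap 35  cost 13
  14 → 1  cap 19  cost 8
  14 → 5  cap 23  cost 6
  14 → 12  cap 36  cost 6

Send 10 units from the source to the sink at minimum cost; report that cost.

shortest-cost path #1: 13→10→5 push 3 @ unit cost 14 (adds 42)
shortest-cost path #2: 13→8→5 push 7 @ unit cost 21 (adds 147)
total cost = 189

Minimum cost for 10 units: 189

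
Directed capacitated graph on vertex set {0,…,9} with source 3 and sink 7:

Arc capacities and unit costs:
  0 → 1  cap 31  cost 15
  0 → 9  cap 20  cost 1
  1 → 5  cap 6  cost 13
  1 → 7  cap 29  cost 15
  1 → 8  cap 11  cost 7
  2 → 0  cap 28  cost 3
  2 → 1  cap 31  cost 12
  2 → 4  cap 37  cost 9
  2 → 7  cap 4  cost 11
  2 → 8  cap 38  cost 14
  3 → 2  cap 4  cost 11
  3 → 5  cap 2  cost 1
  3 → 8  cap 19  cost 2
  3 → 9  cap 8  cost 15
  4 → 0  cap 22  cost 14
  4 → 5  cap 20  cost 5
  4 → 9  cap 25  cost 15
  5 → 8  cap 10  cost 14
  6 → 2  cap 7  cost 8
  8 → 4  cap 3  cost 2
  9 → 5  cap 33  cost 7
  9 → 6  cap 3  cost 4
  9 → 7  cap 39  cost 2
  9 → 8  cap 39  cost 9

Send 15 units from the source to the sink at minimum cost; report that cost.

Minimum cost for 15 units: 267

shortest-cost path #1: 3→9→7 push 8 @ unit cost 17 (adds 136)
shortest-cost path #2: 3→2→0→9→7 push 4 @ unit cost 17 (adds 68)
shortest-cost path #3: 3→8→4→9→7 push 3 @ unit cost 21 (adds 63)
total cost = 267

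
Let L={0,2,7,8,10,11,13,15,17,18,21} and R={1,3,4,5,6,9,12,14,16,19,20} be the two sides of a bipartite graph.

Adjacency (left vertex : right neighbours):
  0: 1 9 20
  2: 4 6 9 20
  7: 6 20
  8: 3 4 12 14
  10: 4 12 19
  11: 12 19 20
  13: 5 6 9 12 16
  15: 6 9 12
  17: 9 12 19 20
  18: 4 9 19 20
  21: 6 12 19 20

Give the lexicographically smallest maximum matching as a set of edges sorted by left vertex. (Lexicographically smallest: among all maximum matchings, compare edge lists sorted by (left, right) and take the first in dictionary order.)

Lex-smallest maximum matching: {(0,1), (2,4), (7,6), (8,3), (10,12), (11,19), (13,5), (15,9), (17,20)}

|M| = 9 (so the lex-smallest maximum matching has 9 edges)
process left vertices in ascending order; for each, take the smallest-labelled available neighbour that still permits 9 edges overall, or leave it unmatched if none does
lex-smallest matching: {0-1, 2-4, 7-6, 8-3, 10-12, 11-19, 13-5, 15-9, 17-20}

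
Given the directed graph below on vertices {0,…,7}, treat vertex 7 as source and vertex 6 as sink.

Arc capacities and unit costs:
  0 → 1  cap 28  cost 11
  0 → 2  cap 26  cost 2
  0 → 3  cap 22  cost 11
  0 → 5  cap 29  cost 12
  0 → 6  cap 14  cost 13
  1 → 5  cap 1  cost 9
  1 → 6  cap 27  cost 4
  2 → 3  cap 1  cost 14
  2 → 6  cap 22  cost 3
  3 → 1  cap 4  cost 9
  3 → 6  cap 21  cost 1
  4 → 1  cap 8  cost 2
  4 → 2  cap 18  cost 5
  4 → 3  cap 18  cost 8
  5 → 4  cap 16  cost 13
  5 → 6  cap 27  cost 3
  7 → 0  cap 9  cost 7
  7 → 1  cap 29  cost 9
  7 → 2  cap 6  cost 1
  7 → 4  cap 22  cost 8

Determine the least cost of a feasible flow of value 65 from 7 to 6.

Minimum cost for 65 units: 871

shortest-cost path #1: 7→2→6 push 6 @ unit cost 4 (adds 24)
shortest-cost path #2: 7→0→2→6 push 9 @ unit cost 12 (adds 108)
shortest-cost path #3: 7→1→6 push 27 @ unit cost 13 (adds 351)
shortest-cost path #4: 7→4→2→6 push 7 @ unit cost 16 (adds 112)
shortest-cost path #5: 7→4→3→6 push 15 @ unit cost 17 (adds 255)
shortest-cost path #6: 7→1→5→6 push 1 @ unit cost 21 (adds 21)
total cost = 871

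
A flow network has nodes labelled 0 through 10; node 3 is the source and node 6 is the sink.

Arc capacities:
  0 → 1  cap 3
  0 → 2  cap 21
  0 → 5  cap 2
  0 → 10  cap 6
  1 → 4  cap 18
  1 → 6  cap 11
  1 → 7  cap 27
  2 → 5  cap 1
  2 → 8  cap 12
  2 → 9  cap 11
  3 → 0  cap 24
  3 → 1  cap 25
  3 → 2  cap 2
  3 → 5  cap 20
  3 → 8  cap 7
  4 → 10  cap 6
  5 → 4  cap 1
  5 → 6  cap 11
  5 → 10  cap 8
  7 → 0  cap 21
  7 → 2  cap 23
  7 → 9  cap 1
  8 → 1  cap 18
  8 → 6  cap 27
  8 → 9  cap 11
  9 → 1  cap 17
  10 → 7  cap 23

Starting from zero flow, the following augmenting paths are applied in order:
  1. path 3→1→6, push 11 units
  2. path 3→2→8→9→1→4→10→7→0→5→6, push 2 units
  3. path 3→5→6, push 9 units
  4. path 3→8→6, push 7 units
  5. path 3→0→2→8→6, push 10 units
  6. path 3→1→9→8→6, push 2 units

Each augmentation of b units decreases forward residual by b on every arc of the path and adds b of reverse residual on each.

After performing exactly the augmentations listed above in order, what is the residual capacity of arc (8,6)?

after path 1 (3→1→6, push 11): res(8,6)=27
after path 2 (3→2→8→9→1→4→10→7→0→5→6, push 2): res(8,6)=27
after path 3 (3→5→6, push 9): res(8,6)=27
after path 4 (3→8→6, push 7): res(8,6)=20
after path 5 (3→0→2→8→6, push 10): res(8,6)=10
after path 6 (3→1→9→8→6, push 2): res(8,6)=8

Residual capacity of (8,6): 8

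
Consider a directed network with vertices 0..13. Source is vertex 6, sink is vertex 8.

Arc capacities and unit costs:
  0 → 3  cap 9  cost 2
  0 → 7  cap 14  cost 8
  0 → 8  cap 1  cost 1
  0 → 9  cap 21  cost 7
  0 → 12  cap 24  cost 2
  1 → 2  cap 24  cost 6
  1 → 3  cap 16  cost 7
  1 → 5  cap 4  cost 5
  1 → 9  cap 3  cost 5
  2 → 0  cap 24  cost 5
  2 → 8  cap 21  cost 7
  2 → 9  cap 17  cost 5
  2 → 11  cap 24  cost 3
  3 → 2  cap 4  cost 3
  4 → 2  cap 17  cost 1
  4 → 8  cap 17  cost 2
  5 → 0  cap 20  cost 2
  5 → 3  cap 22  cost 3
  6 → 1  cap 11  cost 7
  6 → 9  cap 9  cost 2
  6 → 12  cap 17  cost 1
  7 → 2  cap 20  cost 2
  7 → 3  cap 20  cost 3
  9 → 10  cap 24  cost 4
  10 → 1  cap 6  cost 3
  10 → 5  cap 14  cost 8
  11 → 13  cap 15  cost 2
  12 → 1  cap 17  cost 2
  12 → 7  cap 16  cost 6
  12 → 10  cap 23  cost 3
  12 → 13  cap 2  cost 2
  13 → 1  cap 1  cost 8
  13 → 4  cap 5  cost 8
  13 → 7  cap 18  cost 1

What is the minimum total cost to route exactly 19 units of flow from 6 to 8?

shortest-cost path #1: 6→12→1→5→0→8 push 1 @ unit cost 11 (adds 11)
shortest-cost path #2: 6→12→13→4→8 push 2 @ unit cost 13 (adds 26)
shortest-cost path #3: 6→12→1→2→8 push 14 @ unit cost 16 (adds 224)
shortest-cost path #4: 6→1→2→8 push 2 @ unit cost 20 (adds 40)
total cost = 301

Minimum cost for 19 units: 301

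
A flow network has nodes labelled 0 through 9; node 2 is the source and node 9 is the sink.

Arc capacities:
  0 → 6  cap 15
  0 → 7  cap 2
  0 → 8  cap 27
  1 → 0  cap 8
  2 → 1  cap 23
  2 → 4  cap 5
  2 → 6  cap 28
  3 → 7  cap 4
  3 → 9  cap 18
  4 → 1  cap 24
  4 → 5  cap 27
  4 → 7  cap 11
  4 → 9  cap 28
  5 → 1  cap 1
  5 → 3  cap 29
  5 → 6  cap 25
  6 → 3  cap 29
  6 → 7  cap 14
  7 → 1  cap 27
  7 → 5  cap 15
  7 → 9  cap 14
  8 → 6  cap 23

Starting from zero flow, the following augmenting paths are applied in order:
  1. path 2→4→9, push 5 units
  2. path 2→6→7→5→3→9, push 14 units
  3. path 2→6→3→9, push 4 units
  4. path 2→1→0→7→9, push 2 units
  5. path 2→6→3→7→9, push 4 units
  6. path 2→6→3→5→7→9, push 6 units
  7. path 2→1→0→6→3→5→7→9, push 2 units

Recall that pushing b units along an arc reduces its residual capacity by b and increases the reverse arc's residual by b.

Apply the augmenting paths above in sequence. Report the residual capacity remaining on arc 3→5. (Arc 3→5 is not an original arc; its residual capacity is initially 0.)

Residual capacity of (3,5): 6

after path 1 (2→4→9, push 5): res(3,5)=0
after path 2 (2→6→7→5→3→9, push 14): res(3,5)=14
after path 3 (2→6→3→9, push 4): res(3,5)=14
after path 4 (2→1→0→7→9, push 2): res(3,5)=14
after path 5 (2→6→3→7→9, push 4): res(3,5)=14
after path 6 (2→6→3→5→7→9, push 6): res(3,5)=8
after path 7 (2→1→0→6→3→5→7→9, push 2): res(3,5)=6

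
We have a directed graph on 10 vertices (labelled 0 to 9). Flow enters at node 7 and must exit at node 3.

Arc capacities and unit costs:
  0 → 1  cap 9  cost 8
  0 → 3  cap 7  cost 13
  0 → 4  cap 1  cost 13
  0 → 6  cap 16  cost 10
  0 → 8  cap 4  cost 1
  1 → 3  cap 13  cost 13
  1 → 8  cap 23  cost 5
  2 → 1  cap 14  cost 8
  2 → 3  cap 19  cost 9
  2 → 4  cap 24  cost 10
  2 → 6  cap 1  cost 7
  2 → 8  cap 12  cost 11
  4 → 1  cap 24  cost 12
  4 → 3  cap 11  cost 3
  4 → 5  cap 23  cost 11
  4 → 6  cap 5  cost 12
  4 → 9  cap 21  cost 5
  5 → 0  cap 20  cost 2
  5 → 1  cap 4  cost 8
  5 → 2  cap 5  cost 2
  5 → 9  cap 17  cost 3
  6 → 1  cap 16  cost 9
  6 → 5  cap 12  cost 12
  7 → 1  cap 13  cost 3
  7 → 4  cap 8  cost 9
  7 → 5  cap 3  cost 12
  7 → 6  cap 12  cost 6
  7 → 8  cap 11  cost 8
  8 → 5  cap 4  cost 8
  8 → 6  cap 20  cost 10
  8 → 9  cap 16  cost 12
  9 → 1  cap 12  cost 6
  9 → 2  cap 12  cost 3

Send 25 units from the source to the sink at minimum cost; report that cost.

Minimum cost for 25 units: 400

shortest-cost path #1: 7→4→3 push 8 @ unit cost 12 (adds 96)
shortest-cost path #2: 7→1→3 push 13 @ unit cost 16 (adds 208)
shortest-cost path #3: 7→5→2→3 push 3 @ unit cost 23 (adds 69)
shortest-cost path #4: 7→8→5→2→3 push 1 @ unit cost 27 (adds 27)
total cost = 400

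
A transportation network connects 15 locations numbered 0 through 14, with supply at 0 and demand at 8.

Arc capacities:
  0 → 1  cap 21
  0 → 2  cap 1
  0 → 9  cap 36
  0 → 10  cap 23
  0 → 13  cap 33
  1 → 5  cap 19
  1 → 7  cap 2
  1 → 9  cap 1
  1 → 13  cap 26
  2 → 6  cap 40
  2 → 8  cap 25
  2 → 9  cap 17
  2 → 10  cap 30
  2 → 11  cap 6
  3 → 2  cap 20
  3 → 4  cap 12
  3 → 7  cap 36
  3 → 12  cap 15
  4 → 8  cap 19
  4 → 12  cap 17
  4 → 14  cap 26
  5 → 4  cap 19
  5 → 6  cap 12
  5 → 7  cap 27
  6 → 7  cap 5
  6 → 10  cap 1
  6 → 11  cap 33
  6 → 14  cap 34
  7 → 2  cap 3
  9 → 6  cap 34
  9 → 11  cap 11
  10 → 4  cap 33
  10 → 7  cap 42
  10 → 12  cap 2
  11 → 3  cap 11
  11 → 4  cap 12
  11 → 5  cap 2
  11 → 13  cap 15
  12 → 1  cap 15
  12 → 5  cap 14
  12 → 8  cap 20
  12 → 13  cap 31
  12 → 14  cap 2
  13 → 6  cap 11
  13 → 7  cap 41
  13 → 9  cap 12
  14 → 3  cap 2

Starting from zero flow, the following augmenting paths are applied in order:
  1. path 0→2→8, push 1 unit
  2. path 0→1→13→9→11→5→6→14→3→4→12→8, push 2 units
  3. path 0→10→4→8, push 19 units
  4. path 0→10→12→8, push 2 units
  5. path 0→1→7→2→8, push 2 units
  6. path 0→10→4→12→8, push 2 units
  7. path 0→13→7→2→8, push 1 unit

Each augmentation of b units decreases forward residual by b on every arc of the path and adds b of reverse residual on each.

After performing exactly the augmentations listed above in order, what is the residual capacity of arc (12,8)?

after path 1 (0→2→8, push 1): res(12,8)=20
after path 2 (0→1→13→9→11→5→6→14→3→4→12→8, push 2): res(12,8)=18
after path 3 (0→10→4→8, push 19): res(12,8)=18
after path 4 (0→10→12→8, push 2): res(12,8)=16
after path 5 (0→1→7→2→8, push 2): res(12,8)=16
after path 6 (0→10→4→12→8, push 2): res(12,8)=14
after path 7 (0→13→7→2→8, push 1): res(12,8)=14

Residual capacity of (12,8): 14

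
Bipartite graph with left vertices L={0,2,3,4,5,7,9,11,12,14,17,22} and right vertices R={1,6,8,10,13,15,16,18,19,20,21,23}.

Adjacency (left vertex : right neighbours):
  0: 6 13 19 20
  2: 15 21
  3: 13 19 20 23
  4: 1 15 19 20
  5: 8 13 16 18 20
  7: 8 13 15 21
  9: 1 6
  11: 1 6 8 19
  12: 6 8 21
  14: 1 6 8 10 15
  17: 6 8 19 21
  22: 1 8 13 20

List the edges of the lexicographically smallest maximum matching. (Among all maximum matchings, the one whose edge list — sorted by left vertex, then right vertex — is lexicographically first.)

Lex-smallest maximum matching: {(0,6), (2,15), (3,23), (4,1), (5,16), (7,13), (11,8), (12,21), (14,10), (17,19), (22,20)}

|M| = 11 (so the lex-smallest maximum matching has 11 edges)
process left vertices in ascending order; for each, take the smallest-labelled available neighbour that still permits 11 edges overall, or leave it unmatched if none does
lex-smallest matching: {0-6, 2-15, 3-23, 4-1, 5-16, 7-13, 11-8, 12-21, 14-10, 17-19, 22-20}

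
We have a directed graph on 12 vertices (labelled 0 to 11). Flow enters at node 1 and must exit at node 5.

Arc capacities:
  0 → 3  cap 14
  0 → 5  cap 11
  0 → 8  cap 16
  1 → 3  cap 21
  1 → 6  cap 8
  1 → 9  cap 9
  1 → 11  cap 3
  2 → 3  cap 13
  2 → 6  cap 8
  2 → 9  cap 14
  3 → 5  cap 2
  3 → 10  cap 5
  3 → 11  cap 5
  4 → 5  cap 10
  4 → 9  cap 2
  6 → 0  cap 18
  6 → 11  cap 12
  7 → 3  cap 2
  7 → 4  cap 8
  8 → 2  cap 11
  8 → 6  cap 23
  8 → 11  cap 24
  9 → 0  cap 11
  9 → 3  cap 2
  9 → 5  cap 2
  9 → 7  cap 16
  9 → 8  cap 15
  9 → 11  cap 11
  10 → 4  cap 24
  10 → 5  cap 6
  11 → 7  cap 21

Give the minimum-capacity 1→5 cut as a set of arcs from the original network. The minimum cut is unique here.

Min-cut arcs: {(0,5), (3,5), (3,10), (7,4), (9,5)} (total capacity 28)

augment #1: 1→3→5 push 2
augment #2: 1→9→5 push 2
augment #3: 1→3→10→5 push 5
augment #4: 1→6→0→5 push 8
augment #5: 1→9→0→5 push 3
augment #6: 1→9→7→4→5 push 4
augment #7: 1→11→7→4→5 push 3
augment #8: 1→3→11→7→4→5 push 1
max flow = 28; residual-reachable set from 1 gives S-side
cut edges (S→T): {(0,5), (3,5), (3,10), (7,4), (9,5)} total cap 28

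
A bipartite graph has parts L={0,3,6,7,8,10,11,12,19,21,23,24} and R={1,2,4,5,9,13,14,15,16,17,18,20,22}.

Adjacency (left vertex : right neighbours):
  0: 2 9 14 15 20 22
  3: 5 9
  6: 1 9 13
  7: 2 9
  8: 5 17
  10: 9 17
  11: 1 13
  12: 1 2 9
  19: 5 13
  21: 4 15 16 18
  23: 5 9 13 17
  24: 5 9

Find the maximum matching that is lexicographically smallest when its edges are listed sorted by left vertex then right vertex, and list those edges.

Lex-smallest maximum matching: {(0,14), (3,5), (6,1), (7,2), (8,17), (10,9), (11,13), (21,4)}

|M| = 8 (so the lex-smallest maximum matching has 8 edges)
process left vertices in ascending order; for each, take the smallest-labelled available neighbour that still permits 8 edges overall, or leave it unmatched if none does
lex-smallest matching: {0-14, 3-5, 6-1, 7-2, 8-17, 10-9, 11-13, 21-4}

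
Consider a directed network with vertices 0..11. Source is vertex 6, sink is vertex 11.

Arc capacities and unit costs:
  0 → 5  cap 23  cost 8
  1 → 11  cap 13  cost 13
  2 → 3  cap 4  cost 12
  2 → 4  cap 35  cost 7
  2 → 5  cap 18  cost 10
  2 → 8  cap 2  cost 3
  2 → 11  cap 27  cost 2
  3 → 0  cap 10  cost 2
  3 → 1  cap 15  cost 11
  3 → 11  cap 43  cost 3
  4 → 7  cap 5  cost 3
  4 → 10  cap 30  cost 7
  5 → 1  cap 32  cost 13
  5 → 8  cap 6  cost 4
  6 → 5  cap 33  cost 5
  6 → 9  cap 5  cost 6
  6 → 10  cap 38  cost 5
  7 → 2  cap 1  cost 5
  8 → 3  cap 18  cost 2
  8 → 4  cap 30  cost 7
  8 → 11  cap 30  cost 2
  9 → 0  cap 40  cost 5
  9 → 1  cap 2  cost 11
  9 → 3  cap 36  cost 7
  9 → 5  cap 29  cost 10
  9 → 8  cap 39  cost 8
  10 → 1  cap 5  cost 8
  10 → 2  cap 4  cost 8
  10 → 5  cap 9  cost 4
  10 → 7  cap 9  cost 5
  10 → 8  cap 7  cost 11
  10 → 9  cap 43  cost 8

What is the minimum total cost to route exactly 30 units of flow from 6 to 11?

Minimum cost for 30 units: 510

shortest-cost path #1: 6→5→8→11 push 6 @ unit cost 11 (adds 66)
shortest-cost path #2: 6→10→2→11 push 4 @ unit cost 15 (adds 60)
shortest-cost path #3: 6→9→3→11 push 5 @ unit cost 16 (adds 80)
shortest-cost path #4: 6→10→7→2→11 push 1 @ unit cost 17 (adds 17)
shortest-cost path #5: 6→10→8→11 push 7 @ unit cost 18 (adds 126)
shortest-cost path #6: 6→10→9→3→11 push 7 @ unit cost 23 (adds 161)
total cost = 510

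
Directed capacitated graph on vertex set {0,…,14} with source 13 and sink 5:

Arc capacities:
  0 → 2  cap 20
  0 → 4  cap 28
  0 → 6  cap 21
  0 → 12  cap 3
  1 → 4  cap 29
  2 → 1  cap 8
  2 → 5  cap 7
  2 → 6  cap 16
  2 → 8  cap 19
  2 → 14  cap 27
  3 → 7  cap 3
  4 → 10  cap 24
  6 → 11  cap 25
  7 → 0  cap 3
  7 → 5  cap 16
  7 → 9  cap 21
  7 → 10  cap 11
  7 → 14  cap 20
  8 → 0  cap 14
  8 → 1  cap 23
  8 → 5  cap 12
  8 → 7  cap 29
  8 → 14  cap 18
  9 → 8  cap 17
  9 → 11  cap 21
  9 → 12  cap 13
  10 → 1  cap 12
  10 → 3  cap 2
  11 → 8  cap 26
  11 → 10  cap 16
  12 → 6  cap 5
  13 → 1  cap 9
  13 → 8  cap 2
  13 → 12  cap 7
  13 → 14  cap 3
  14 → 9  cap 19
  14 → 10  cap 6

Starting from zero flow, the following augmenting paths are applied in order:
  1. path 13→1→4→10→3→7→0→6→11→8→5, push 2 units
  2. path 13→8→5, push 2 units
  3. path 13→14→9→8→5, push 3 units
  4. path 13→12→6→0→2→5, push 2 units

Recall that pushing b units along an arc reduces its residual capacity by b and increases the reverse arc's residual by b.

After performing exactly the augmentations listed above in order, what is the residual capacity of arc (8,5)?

after path 1 (13→1→4→10→3→7→0→6→11→8→5, push 2): res(8,5)=10
after path 2 (13→8→5, push 2): res(8,5)=8
after path 3 (13→14→9→8→5, push 3): res(8,5)=5
after path 4 (13→12→6→0→2→5, push 2): res(8,5)=5

Residual capacity of (8,5): 5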